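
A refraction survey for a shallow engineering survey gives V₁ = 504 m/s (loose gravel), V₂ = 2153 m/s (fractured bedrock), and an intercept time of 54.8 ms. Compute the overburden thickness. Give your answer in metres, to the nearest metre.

h = tᵢ·V₁·V₂ / (2·√(V₂²−V₁²)).
√(V₂²−V₁²) = √(2153² − 504²) = 2093.2 m/s.
h = 0.0548 s × 504 × 2153 / (2 × 2093.2) = 14.20 m.

14 m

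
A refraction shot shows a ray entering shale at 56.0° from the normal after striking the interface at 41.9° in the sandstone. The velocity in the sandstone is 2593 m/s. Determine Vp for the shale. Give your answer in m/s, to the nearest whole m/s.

Snell's law: sin 41.9°/V₁ = sin 56.0°/V₂.
V₂ = V₁·sin 56.0°/sin 41.9° = 2593 × 1.2414 = 3218.91 m/s.

3219 m/s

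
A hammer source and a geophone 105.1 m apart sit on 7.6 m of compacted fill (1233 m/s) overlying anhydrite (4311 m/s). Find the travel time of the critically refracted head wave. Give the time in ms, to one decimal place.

t = x/V₂ + 2h·√(V₂²−V₁²)/(V₁V₂).
√(V₂²−V₁²) = √(4311²−1233²) = 4130.9 m/s; delay term = 2·7.6·4130.9/(1233·4311) = 0.01181 s.
t = 105.1/4311 + 0.01181 = 0.03619 s.

36.2 ms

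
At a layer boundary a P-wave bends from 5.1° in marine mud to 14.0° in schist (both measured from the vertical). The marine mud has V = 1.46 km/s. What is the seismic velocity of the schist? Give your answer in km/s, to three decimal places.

3.973 km/s

sin 5.1° = 0.0889; sin 14.0° = 0.2419.
V₂ = V₁·(sin θ₂/sin θ₁) = 1.46·(0.2419/0.0889) = 3.973 km/s.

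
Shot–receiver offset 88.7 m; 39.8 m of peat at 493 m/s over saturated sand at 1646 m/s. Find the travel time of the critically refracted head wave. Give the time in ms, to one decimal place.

θ_c = arcsin(V₁/V₂) = arcsin(493/1646) = 17.43°, cos θ_c = 0.9541.
Intercept time tᵢ = 2h cos θ_c / V₁ = 2·39.8·0.9541/493 = 0.15405 s.
t = x/V₂ + tᵢ = 88.7/1646 + 0.15405 = 0.20794 s.

207.9 ms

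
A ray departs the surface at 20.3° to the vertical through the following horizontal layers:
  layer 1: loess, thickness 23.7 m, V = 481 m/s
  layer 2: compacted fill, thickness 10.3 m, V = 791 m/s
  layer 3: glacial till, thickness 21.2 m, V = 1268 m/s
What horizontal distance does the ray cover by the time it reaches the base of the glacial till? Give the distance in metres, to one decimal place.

p = sin θ₁/V₁ = sin 20.3°/481 = 7.2128e-04 s/m is conserved through the stack.
Layer 1: θ = 20.30°; offset = 23.7·tan 20.30° = 8.767 m.
Layer 2: sin θ = p·791 = 0.5705 → θ = 34.79°; offset = 10.3·tan 34.79° = 7.155 m.
Layer 3: sin θ = p·1268 = 0.9146 → θ = 66.15°; offset = 21.2·tan 66.15° = 47.946 m.
Total horizontal offset = 63.868 m.

63.9 m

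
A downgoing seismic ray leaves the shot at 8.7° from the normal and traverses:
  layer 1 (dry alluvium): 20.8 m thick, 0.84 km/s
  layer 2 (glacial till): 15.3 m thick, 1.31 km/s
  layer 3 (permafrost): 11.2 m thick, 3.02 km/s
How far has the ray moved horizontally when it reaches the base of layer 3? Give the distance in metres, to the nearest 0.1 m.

14.2 m

Apply Snell's law at each interface; in layer i the horizontal offset is hᵢ·tan θᵢ.
Layer 1: θ = 8.70°; offset = 20.8·tan 8.70° = 3.183 m.
Layer 2: sin θ = 1.31·sin 8.7°/0.84 = 0.2359, θ = 13.64°; offset = 15.3·tan 13.64° = 3.714 m.
Layer 3: sin θ = 3.02·sin 8.7°/0.84 = 0.5438, θ = 32.94°; offset = 11.2·tan 32.94° = 7.258 m.
Σ offsets = 14.155 m.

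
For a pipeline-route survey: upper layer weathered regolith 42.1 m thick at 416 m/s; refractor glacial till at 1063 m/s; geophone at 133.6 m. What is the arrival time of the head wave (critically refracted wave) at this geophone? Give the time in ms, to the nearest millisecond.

312 ms

t = x/V₂ + 2h·√(V₂²−V₁²)/(V₁V₂).
√(V₂²−V₁²) = √(1063²−416²) = 978.2 m/s; delay term = 2·42.1·978.2/(416·1063) = 0.18626 s.
t = 133.6/1063 + 0.18626 = 0.31194 s.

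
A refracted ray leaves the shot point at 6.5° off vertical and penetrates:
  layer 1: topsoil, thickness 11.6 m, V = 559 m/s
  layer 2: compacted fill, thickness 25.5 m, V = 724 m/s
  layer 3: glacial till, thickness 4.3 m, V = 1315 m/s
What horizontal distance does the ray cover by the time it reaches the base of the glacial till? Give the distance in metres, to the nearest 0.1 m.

Apply Snell's law at each interface; in layer i the horizontal offset is hᵢ·tan θᵢ.
Layer 1: θ = 6.50°; offset = 11.6·tan 6.50° = 1.322 m.
Layer 2: sin θ = 724·sin 6.5°/559 = 0.1466, θ = 8.43°; offset = 25.5·tan 8.43° = 3.780 m.
Layer 3: sin θ = 1315·sin 6.5°/559 = 0.2663, θ = 15.44°; offset = 4.3·tan 15.44° = 1.188 m.
Σ offsets = 6.289 m.

6.3 m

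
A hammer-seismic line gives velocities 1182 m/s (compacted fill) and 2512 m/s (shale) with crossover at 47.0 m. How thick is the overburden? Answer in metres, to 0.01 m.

h = (x_cross/2)·√((V₂−V₁)/(V₂+V₁)).
(V₂−V₁)/(V₂+V₁) = (2512−1182)/(2512+1182) = 0.3600; √ = 0.6000.
h = (47.0/2)·0.6000 = 14.10 m.

14.10 m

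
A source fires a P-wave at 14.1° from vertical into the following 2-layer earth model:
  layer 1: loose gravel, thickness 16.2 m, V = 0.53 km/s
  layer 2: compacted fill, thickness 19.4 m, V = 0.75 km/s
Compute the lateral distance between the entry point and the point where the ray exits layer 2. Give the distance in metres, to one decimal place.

11.2 m

p = sin θ₁/V₁ = sin 14.1°/0.53 = 4.5965e-01 s/km is conserved through the stack.
Layer 1: θ = 14.10°; offset = 16.2·tan 14.10° = 4.069 m.
Layer 2: sin θ = p·0.75 = 0.3447 → θ = 20.17°; offset = 19.4·tan 20.17° = 7.125 m.
Summing the layer offsets gives 11.194 m.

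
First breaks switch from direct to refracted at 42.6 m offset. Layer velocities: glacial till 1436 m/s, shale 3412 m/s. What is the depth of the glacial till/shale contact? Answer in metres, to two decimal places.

h = (x_cross/2)·√((V₂−V₁)/(V₂+V₁)).
(V₂−V₁)/(V₂+V₁) = (3412−1436)/(3412+1436) = 0.4076; √ = 0.6384.
h = (42.6/2)·0.6384 = 13.60 m.

13.60 m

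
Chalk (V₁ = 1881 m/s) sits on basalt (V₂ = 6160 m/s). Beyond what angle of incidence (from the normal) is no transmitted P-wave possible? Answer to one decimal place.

17.8°

Critical incidence: sin θ_c = V₁/V₂ = 1881/6160 = 0.3054.
θ_c = arcsin 0.3054 = 17.78°.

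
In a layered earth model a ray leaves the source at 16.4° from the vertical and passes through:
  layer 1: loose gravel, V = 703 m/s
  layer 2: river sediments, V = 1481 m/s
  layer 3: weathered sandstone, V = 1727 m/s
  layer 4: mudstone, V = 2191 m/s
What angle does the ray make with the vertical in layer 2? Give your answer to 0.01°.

Ray parameter p = sin 16.4° / 703 = 4.0162e-04 s/m.
sin θ_2 = p·V_2 = 4.0162e-04 × 1481 = 0.5948.
θ_2 = 36.50° from the vertical.

36.50°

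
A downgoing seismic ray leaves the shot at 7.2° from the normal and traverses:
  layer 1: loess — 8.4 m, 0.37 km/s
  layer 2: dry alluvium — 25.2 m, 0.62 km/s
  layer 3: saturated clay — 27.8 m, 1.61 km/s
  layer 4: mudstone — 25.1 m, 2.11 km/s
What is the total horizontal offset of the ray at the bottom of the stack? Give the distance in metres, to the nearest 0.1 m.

Ray parameter p = sin 7.2° / 0.37 km/s = 3.3874e-01 s/km.
Layer 1: θ = 7.20°; offset = 8.4·tan 7.20° = 1.061 m.
Layer 2: sin θ = p·0.62 = 0.2100 → θ = 12.12°; offset = 25.2·tan 12.12° = 5.413 m.
Layer 3: sin θ = p·1.61 = 0.5454 → θ = 33.05°; offset = 27.8·tan 33.05° = 18.088 m.
Layer 4: sin θ = p·2.11 = 0.7147 → θ = 45.62°; offset = 25.1·tan 45.62° = 25.651 m.
Total horizontal offset = 50.213 m.

50.2 m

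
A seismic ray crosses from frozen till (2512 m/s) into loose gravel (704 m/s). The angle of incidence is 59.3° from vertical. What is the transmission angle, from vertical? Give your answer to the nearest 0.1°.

13.9°

sin θ₁/V₁ = sin θ₂/V₂ ⇒ sin θ₂ = 704·sin 59.3°/2512 = 704·0.8599/2512 = 0.2410.
θ₂ = arcsin 0.2410 = 13.94° from the normal.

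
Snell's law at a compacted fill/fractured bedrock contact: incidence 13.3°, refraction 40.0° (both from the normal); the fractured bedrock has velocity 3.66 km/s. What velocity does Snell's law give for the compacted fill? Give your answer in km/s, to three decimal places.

1.310 km/s

Snell's law: sin 13.3°/V₁ = sin 40.0°/V₂.
V₁ = V₂·sin 13.3°/sin 40.0° = 3.66 × 0.3579 = 1.310 km/s.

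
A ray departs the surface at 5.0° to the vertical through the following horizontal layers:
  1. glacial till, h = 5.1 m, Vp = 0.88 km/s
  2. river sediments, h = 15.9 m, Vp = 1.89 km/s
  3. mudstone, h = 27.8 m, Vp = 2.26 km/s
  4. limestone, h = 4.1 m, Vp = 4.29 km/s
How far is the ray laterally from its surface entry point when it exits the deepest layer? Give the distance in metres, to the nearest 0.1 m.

p = sin θ₁/V₁ = sin 5.0°/0.88 = 9.9041e-02 s/km is conserved through the stack.
Layer 1: θ = 5.00°; offset = 5.1·tan 5.00° = 0.446 m.
Layer 2: sin θ = p·1.89 = 0.1872 → θ = 10.79°; offset = 15.9·tan 10.79° = 3.030 m.
Layer 3: sin θ = p·2.26 = 0.2238 → θ = 12.93°; offset = 27.8·tan 12.93° = 6.385 m.
Layer 4: sin θ = p·4.29 = 0.4249 → θ = 25.14°; offset = 4.1·tan 25.14° = 1.924 m.
Summing the layer offsets gives 11.785 m.

11.8 m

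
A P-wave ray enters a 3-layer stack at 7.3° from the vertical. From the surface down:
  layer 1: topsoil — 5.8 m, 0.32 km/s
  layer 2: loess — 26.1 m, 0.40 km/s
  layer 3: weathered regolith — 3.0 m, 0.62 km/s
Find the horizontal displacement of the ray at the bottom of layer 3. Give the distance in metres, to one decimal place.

5.7 m

Ray parameter p = sin 7.3° / 0.32 km/s = 3.9708e-01 s/km.
Layer 1: θ = 7.30°; offset = 5.8·tan 7.30° = 0.743 m.
Layer 2: sin θ = p·0.40 = 0.1588 → θ = 9.14°; offset = 26.1·tan 9.14° = 4.199 m.
Layer 3: sin θ = p·0.62 = 0.2462 → θ = 14.25°; offset = 3.0·tan 14.25° = 0.762 m.
Summing the layer offsets gives 5.704 m.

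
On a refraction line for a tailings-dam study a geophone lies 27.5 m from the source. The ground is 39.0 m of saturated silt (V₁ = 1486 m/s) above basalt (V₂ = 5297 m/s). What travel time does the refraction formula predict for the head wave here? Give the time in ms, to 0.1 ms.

55.6 ms

θ_c = arcsin(V₁/V₂) = arcsin(1486/5297) = 16.29°, cos θ_c = 0.9598.
Intercept time tᵢ = 2h cos θ_c / V₁ = 2·39.0·0.9598/1486 = 0.05038 s.
t = x/V₂ + tᵢ = 27.5/5297 + 0.05038 = 0.05557 s.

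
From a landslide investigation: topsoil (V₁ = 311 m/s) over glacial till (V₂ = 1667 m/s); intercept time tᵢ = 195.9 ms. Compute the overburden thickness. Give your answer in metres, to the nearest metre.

θ_c = arcsin(311/1667) = 10.75°; cos θ_c = 0.9824.
tᵢ = 2h cos θ_c/V₁ ⇒ h = tᵢ·V₁/(2 cos θ_c) = 0.1959·311/(2·0.9824) = 31.01 m.

31 m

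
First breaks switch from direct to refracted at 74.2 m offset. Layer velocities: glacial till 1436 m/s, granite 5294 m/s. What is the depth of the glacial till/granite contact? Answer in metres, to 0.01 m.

h = (x_cross/2)·√((V₂−V₁)/(V₂+V₁)).
(V₂−V₁)/(V₂+V₁) = (5294−1436)/(5294+1436) = 0.5733; √ = 0.7571.
h = (74.2/2)·0.7571 = 28.09 m.

28.09 m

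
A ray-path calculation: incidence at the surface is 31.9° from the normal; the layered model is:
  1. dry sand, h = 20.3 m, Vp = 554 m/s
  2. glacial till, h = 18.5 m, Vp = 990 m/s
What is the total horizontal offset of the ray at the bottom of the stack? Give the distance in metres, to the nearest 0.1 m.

65.7 m

Apply Snell's law at each interface; in layer i the horizontal offset is hᵢ·tan θᵢ.
Layer 1: θ = 31.90°; offset = 20.3·tan 31.90° = 12.636 m.
Layer 2: sin θ = 990·sin 31.9°/554 = 0.9443, θ = 70.79°; offset = 18.5·tan 70.79° = 53.096 m.
Summing the layer offsets gives 65.732 m.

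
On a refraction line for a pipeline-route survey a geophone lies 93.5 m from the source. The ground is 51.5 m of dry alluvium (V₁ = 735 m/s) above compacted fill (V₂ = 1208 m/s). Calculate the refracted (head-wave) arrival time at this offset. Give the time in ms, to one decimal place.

t = x/V₂ + 2h·√(V₂²−V₁²)/(V₁V₂).
√(V₂²−V₁²) = √(1208²−735²) = 958.7 m/s; delay term = 2·51.5·958.7/(735·1208) = 0.11121 s.
t = 93.5/1208 + 0.11121 = 0.18861 s.

188.6 ms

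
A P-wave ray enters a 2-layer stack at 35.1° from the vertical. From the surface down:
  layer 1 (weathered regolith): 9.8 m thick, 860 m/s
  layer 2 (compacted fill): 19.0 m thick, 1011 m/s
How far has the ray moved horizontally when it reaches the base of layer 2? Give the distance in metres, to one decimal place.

Apply Snell's law at each interface; in layer i the horizontal offset is hᵢ·tan θᵢ.
Layer 1: θ = 35.10°; offset = 9.8·tan 35.10° = 6.888 m.
Layer 2: sin θ = 1011·sin 35.1°/860 = 0.6760, θ = 42.53°; offset = 19.0·tan 42.53° = 17.428 m.
Total horizontal offset = 24.316 m.

24.3 m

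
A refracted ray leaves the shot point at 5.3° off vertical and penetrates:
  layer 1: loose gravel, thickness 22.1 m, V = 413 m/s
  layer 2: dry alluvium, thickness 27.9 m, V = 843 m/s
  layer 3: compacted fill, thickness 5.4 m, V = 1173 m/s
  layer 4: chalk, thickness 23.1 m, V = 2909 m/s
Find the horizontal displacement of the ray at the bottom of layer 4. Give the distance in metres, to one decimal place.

Apply Snell's law at each interface; in layer i the horizontal offset is hᵢ·tan θᵢ.
Layer 1: θ = 5.30°; offset = 22.1·tan 5.30° = 2.050 m.
Layer 2: sin θ = 843·sin 5.3°/413 = 0.1885, θ = 10.87°; offset = 27.9·tan 10.87° = 5.356 m.
Layer 3: sin θ = 1173·sin 5.3°/413 = 0.2624, θ = 15.21°; offset = 5.4·tan 15.21° = 1.468 m.
Layer 4: sin θ = 2909·sin 5.3°/413 = 0.6506, θ = 40.59°; offset = 23.1·tan 40.59° = 19.791 m.
Total horizontal offset = 28.666 m.

28.7 m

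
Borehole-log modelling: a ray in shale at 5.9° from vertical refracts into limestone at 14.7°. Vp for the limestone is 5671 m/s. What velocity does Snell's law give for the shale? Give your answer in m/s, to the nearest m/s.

2297 m/s

sin 5.9° = 0.1028; sin 14.7° = 0.2538.
V₁ = V₂·(sin θ₁/sin θ₂) = 5671·(0.1028/0.2538) = 2297.21 m/s.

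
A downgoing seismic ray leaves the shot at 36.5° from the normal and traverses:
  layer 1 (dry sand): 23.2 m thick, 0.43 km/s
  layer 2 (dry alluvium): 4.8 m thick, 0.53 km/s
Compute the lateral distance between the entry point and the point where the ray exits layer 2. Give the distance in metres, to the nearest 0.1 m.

22.3 m

Apply Snell's law at each interface; in layer i the horizontal offset is hᵢ·tan θᵢ.
Layer 1: θ = 36.50°; offset = 23.2·tan 36.50° = 17.167 m.
Layer 2: sin θ = 0.53·sin 36.5°/0.43 = 0.7332, θ = 47.15°; offset = 4.8·tan 47.15° = 5.175 m.
Summing the layer offsets gives 22.342 m.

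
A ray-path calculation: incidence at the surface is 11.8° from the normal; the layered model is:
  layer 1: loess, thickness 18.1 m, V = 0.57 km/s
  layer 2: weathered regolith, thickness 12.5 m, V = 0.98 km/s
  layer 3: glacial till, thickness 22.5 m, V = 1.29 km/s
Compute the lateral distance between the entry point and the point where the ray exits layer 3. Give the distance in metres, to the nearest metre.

20 m

p = sin θ₁/V₁ = sin 11.8°/0.57 = 3.5877e-01 s/km is conserved through the stack.
Layer 1: θ = 11.80°; offset = 18.1·tan 11.80° = 3.781 m.
Layer 2: sin θ = p·0.98 = 0.3516 → θ = 20.58°; offset = 12.5·tan 20.58° = 4.695 m.
Layer 3: sin θ = p·1.29 = 0.4628 → θ = 27.57°; offset = 22.5·tan 27.57° = 11.747 m.
Summing the layer offsets gives 20.223 m.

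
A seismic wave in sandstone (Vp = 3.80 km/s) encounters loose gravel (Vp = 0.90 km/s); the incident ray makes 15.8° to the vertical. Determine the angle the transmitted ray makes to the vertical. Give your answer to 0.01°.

sin θ₁/V₁ = sin θ₂/V₂ ⇒ sin θ₂ = 0.90·sin 15.8°/3.80 = 0.90·0.2723/3.80 = 0.0645.
θ₂ = sin⁻¹(0.0645) = 3.70° (from vertical).

3.70°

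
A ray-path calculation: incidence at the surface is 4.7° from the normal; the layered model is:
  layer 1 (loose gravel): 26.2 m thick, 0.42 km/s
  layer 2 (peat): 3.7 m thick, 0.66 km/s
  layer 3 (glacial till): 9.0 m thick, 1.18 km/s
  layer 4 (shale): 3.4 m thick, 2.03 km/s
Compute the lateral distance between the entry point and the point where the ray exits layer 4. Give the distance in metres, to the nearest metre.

6 m

p = sin θ₁/V₁ = sin 4.7°/0.42 = 1.9509e-01 s/km is conserved through the stack.
Layer 1: θ = 4.70°; offset = 26.2·tan 4.70° = 2.154 m.
Layer 2: sin θ = p·0.66 = 0.1288 → θ = 7.40°; offset = 3.7·tan 7.40° = 0.480 m.
Layer 3: sin θ = p·1.18 = 0.2302 → θ = 13.31°; offset = 9.0·tan 13.31° = 2.129 m.
Layer 4: sin θ = p·2.03 = 0.3960 → θ = 23.33°; offset = 3.4·tan 23.33° = 1.466 m.
Σ offsets = 6.230 m.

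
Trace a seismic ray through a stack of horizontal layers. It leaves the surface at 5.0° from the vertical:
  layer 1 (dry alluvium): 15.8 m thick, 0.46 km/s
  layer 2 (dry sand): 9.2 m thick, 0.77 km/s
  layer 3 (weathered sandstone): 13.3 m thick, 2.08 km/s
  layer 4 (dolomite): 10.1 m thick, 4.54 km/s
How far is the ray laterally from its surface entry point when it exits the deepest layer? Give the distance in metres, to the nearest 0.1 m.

25.5 m

Ray parameter p = sin 5.0° / 0.46 km/s = 1.8947e-01 s/km.
Layer 1: θ = 5.00°; offset = 15.8·tan 5.00° = 1.382 m.
Layer 2: sin θ = p·0.77 = 0.1459 → θ = 8.39°; offset = 9.2·tan 8.39° = 1.357 m.
Layer 3: sin θ = p·2.08 = 0.3941 → θ = 23.21°; offset = 13.3·tan 23.21° = 5.703 m.
Layer 4: sin θ = p·4.54 = 0.8602 → θ = 59.34°; offset = 10.1·tan 59.34° = 17.036 m.
Σ offsets = 25.478 m.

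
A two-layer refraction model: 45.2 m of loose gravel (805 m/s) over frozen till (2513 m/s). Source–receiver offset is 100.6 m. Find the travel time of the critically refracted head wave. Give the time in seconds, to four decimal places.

θ_c = arcsin(V₁/V₂) = arcsin(805/2513) = 18.68°, cos θ_c = 0.9473.
Intercept time tᵢ = 2h cos θ_c / V₁ = 2·45.2·0.9473/805 = 0.10638 s.
t = x/V₂ + tᵢ = 100.6/2513 + 0.10638 = 0.14641 s.

0.1464 s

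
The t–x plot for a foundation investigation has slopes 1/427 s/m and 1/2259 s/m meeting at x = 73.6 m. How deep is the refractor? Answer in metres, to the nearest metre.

x_cross = 2h·√((V₂+V₁)/(V₂−V₁)) → h = x_cross / (2·√((V₂+V₁)/(V₂−V₁))).
√((V₂+V₁)/(V₂−V₁)) = √((2259+427)/(2259−427)) = 1.2108.
h = 73.6 / (2·1.2108) = 30.39 m.

30 m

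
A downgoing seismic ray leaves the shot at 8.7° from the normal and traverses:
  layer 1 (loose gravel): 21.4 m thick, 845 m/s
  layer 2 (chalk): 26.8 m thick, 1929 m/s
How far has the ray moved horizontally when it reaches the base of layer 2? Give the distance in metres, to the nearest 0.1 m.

Apply Snell's law at each interface; in layer i the horizontal offset is hᵢ·tan θᵢ.
Layer 1: θ = 8.70°; offset = 21.4·tan 8.70° = 3.275 m.
Layer 2: sin θ = 1929·sin 8.7°/845 = 0.3453, θ = 20.20°; offset = 26.8·tan 20.20° = 9.861 m.
Σ offsets = 13.135 m.

13.1 m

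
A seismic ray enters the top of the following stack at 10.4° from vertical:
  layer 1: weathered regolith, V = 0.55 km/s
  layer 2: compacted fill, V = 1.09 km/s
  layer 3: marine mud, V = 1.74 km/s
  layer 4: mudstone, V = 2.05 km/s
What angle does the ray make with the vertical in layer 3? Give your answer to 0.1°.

34.8°

Snell's law across each interface conserves sin θ / V, so sin θ_3 = V_3·sin θ₁/V₁.
sin θ_3 = 1.74 × sin 10.4° / 0.55 = 0.5711.
θ_3 = arcsin 0.5711 = 34.83°.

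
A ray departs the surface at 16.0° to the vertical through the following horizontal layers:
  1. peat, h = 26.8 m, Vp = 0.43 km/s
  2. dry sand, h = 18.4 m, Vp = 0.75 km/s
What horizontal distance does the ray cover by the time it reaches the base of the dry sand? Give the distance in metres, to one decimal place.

17.8 m

Ray parameter p = sin 16.0° / 0.43 km/s = 6.4102e-01 s/km.
Layer 1: θ = 16.00°; offset = 26.8·tan 16.00° = 7.685 m.
Layer 2: sin θ = p·0.75 = 0.4808 → θ = 28.74°; offset = 18.4·tan 28.74° = 10.088 m.
Total horizontal offset = 17.773 m.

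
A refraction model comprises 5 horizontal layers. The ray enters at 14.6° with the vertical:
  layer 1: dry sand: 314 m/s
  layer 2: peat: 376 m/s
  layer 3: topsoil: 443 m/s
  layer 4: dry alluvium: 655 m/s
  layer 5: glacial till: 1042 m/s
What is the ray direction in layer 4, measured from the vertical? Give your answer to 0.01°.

Snell's law across each interface conserves sin θ / V, so sin θ_4 = V_4·sin θ₁/V₁.
sin θ_4 = 655 × sin 14.6° / 314 = 0.5258.
θ_4 = 31.72° from the vertical.

31.72°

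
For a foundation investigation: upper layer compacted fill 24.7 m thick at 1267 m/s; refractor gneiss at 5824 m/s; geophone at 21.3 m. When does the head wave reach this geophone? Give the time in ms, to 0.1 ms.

θ_c = arcsin(V₁/V₂) = arcsin(1267/5824) = 12.57°, cos θ_c = 0.9760.
Intercept time tᵢ = 2h cos θ_c / V₁ = 2·24.7·0.9760/1267 = 0.03806 s.
t = x/V₂ + tᵢ = 21.3/5824 + 0.03806 = 0.04171 s.

41.7 ms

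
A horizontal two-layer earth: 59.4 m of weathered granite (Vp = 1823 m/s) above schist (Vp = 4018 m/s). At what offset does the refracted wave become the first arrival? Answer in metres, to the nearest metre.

194 m

θ_c = arcsin(1823/4018) = 26.98°, so cos θ_c = 0.8912 and tᵢ = 2h cos θ_c/V₁ = 0.0581 s.
At crossover x/V₁ = x/V₂ + tᵢ ⇒ x = tᵢ/(1/V₁ − 1/V₂) = 0.05807/(5.4855e-04 − 2.4888e-04) = 193.80 m.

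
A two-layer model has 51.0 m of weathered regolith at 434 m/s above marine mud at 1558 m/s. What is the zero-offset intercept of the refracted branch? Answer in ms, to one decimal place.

tᵢ = 2h·√(V₂²−V₁²)/(V₁V₂).
√(V₂²−V₁²) = √(1558²−434²) = 1496.3 m/s.
tᵢ = 2·51.0·1496.3/(434·1558) = 0.22572 s.

225.7 ms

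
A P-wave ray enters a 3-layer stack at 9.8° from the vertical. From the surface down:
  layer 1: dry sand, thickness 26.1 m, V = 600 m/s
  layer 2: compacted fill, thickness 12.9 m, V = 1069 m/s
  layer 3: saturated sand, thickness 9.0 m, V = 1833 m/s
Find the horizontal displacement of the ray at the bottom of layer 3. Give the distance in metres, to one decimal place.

Apply Snell's law at each interface; in layer i the horizontal offset is hᵢ·tan θᵢ.
Layer 1: θ = 9.80°; offset = 26.1·tan 9.80° = 4.508 m.
Layer 2: sin θ = 1069·sin 9.8°/600 = 0.3033, θ = 17.65°; offset = 12.9·tan 17.65° = 4.105 m.
Layer 3: sin θ = 1833·sin 9.8°/600 = 0.5200, θ = 31.33°; offset = 9.0·tan 31.33° = 5.479 m.
Σ offsets = 14.092 m.

14.1 m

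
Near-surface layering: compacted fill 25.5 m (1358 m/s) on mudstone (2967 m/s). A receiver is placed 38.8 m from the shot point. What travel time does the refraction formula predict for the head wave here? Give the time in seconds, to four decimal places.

θ_c = arcsin(V₁/V₂) = arcsin(1358/2967) = 27.24°, cos θ_c = 0.8891.
Intercept time tᵢ = 2h cos θ_c / V₁ = 2·25.5·0.8891/1358 = 0.03339 s.
t = x/V₂ + tᵢ = 38.8/2967 + 0.03339 = 0.04647 s.

0.0465 s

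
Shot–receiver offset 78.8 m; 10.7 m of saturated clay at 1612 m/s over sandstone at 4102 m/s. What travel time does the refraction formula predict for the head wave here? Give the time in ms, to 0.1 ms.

31.4 ms

θ_c = arcsin(V₁/V₂) = arcsin(1612/4102) = 23.14°, cos θ_c = 0.9195.
Intercept time tᵢ = 2h cos θ_c / V₁ = 2·10.7·0.9195/1612 = 0.01221 s.
t = x/V₂ + tᵢ = 78.8/4102 + 0.01221 = 0.03142 s.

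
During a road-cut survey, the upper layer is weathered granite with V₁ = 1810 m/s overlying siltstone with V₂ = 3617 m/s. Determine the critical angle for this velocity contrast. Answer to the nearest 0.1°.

30.0°

Critical incidence: sin θ_c = V₁/V₂ = 1810/3617 = 0.5004.
θ_c = arcsin 0.5004 = 30.03°.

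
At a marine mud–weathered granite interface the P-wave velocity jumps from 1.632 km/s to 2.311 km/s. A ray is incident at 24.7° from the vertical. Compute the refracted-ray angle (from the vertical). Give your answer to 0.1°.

36.3°

Snell's law: sin θ₂ = (V₂/V₁)·sin θ₁ = (2.311/1.632)·sin 24.7° = 0.5917.
θ₂ = sin⁻¹(0.5917) = 36.28° (from vertical).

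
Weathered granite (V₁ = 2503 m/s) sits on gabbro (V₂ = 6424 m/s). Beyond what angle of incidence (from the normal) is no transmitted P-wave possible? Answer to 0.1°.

22.9°

Critical incidence: sin θ_c = V₁/V₂ = 2503/6424 = 0.3896.
θ_c = arcsin 0.3896 = 22.93°.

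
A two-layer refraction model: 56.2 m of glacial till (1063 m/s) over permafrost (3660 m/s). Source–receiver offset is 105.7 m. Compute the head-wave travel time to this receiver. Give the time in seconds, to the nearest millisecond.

t = x/V₂ + 2h·√(V₂²−V₁²)/(V₁V₂).
√(V₂²−V₁²) = √(3660²−1063²) = 3502.2 m/s; delay term = 2·56.2·3502.2/(1063·3660) = 0.10118 s.
t = 105.7/3660 + 0.10118 = 0.13006 s.

0.130 s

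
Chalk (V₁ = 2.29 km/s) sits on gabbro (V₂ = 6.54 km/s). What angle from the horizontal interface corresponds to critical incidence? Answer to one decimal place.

Critical incidence: sin θ_c = V₁/V₂ = 2.29/6.54 = 0.3502.
θ_c = arcsin 0.3502 = 20.50°.
Measured from the interface: 90° − 20.50° = 69.50°.

69.5°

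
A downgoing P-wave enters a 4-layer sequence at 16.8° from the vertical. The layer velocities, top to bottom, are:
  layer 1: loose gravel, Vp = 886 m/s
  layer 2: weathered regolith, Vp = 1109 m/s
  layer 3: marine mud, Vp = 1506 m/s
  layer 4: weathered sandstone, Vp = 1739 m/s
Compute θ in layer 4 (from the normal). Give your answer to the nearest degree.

35°

Snell's law across each interface conserves sin θ / V, so sin θ_4 = V_4·sin θ₁/V₁.
sin θ_4 = 1739 × sin 16.8° / 886 = 0.5673.
θ_4 = 34.56° from the vertical.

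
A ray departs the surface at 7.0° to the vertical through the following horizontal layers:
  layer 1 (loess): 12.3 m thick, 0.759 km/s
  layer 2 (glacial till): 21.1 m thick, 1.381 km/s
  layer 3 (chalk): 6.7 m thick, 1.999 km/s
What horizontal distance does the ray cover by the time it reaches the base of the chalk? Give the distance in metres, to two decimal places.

8.58 m

p = sin θ₁/V₁ = sin 7.0°/0.759 = 1.6057e-01 s/km is conserved through the stack.
Layer 1: θ = 7.00°; offset = 12.3·tan 7.00° = 1.5103 m.
Layer 2: sin θ = p·1.381 = 0.2217 → θ = 12.81°; offset = 21.1·tan 12.81° = 4.7982 m.
Layer 3: sin θ = p·1.999 = 0.3210 → θ = 18.72°; offset = 6.7·tan 18.72° = 2.2706 m.
Summing the layer offsets gives 8.5791 m.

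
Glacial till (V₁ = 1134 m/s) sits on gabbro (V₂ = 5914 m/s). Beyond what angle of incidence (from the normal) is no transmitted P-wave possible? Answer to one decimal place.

At critical incidence the refracted ray runs along the interface (θ₂ = 90°), so sin θ_c = V₁/V₂.
θ_c = arcsin(1134/5914) = arcsin 0.1917 = 11.05°.

11.1°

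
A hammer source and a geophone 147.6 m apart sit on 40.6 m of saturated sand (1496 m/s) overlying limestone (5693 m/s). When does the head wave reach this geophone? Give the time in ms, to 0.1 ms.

t = x/V₂ + 2h·√(V₂²−V₁²)/(V₁V₂).
√(V₂²−V₁²) = √(5693²−1496²) = 5492.9 m/s; delay term = 2·40.6·5492.9/(1496·5693) = 0.05237 s.
t = 147.6/5693 + 0.05237 = 0.07830 s.

78.3 ms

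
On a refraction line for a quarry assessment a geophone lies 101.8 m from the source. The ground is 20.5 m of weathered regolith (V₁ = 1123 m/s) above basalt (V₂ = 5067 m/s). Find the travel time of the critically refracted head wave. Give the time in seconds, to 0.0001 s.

θ_c = arcsin(V₁/V₂) = arcsin(1123/5067) = 12.80°, cos θ_c = 0.9751.
Intercept time tᵢ = 2h cos θ_c / V₁ = 2·20.5·0.9751/1123 = 0.03560 s.
t = x/V₂ + tᵢ = 101.8/5067 + 0.03560 = 0.05569 s.

0.0557 s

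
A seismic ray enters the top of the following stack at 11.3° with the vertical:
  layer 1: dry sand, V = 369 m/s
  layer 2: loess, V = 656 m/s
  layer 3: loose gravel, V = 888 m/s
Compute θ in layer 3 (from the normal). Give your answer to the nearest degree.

Snell's law across each interface conserves sin θ / V, so sin θ_3 = V_3·sin θ₁/V₁.
sin θ_3 = 888 × sin 11.3° / 369 = 0.4715.
θ_3 = 28.13° from the vertical.

28°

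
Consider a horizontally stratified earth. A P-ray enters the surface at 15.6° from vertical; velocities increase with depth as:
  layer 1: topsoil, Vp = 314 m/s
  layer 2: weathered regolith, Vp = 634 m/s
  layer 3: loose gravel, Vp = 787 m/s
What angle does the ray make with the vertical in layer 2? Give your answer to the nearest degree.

Snell's law across each interface conserves sin θ / V, so sin θ_2 = V_2·sin θ₁/V₁.
sin θ_2 = 634 × sin 15.6° / 314 = 0.5430.
θ_2 = arcsin 0.5430 = 32.89°.

33°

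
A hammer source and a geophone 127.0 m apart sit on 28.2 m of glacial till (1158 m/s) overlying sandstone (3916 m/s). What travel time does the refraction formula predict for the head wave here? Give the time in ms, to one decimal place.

t = x/V₂ + 2h·√(V₂²−V₁²)/(V₁V₂).
√(V₂²−V₁²) = √(3916²−1158²) = 3740.9 m/s; delay term = 2·28.2·3740.9/(1158·3916) = 0.04653 s.
t = 127.0/3916 + 0.04653 = 0.07896 s.

79.0 ms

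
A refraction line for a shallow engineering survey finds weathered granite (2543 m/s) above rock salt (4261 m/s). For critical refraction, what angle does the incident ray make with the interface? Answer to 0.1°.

At critical incidence the refracted ray runs along the interface (θ₂ = 90°), so sin θ_c = V₁/V₂.
θ_c = arcsin(2543/4261) = arcsin 0.5968 = 36.64°.
Measured from the interface: 90° − 36.64° = 53.36°.

53.4°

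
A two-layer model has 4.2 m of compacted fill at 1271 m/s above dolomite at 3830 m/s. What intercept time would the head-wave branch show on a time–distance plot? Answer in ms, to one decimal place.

6.2 ms

tᵢ = 2h·√(V₂²−V₁²)/(V₁V₂).
√(V₂²−V₁²) = √(3830²−1271²) = 3613.0 m/s.
tᵢ = 2·4.2·3613.0/(1271·3830) = 0.00623 s.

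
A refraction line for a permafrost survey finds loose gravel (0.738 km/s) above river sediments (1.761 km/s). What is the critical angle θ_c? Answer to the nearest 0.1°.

24.8°

Critical incidence: sin θ_c = V₁/V₂ = 0.738/1.761 = 0.4191.
θ_c = arcsin 0.4191 = 24.78°.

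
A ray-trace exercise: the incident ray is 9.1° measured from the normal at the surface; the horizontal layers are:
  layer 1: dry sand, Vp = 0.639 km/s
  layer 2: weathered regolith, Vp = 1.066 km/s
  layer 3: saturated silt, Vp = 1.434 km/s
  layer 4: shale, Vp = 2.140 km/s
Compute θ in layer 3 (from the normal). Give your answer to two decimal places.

Ray parameter p = sin 9.1° / 0.639 = 2.4751e-01 s/km.
sin θ_3 = p·V_3 = 2.4751e-01 × 1.434 = 0.3549.
θ_3 = 20.79° from the vertical.

20.79°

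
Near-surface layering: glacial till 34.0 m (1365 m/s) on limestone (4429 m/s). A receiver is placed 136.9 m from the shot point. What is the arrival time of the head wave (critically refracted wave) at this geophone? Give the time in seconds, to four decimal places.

0.0783 s

t = x/V₂ + 2h·√(V₂²−V₁²)/(V₁V₂).
√(V₂²−V₁²) = √(4429²−1365²) = 4213.4 m/s; delay term = 2·34.0·4213.4/(1365·4429) = 0.04739 s.
t = 136.9/4429 + 0.04739 = 0.07830 s.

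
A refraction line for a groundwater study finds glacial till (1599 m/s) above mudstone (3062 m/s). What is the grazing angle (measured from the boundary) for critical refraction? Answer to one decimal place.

Critical incidence: sin θ_c = V₁/V₂ = 1599/3062 = 0.5222.
θ_c = arcsin 0.5222 = 31.48°.
Measured from the interface: 90° − 31.48° = 58.52°.

58.5°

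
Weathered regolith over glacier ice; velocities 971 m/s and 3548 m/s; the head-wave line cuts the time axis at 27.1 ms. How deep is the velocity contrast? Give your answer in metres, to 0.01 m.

h = tᵢ·V₁·V₂ / (2·√(V₂²−V₁²)).
√(V₂²−V₁²) = √(3548² − 971²) = 3412.5 m/s.
h = 0.0271 s × 971 × 3548 / (2 × 3412.5) = 13.68 m.

13.68 m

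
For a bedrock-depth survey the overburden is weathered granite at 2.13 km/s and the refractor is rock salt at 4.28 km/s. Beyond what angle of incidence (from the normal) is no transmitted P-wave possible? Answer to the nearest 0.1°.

At critical incidence the refracted ray runs along the interface (θ₂ = 90°), so sin θ_c = V₁/V₂.
θ_c = arcsin(2.13/4.28) = arcsin 0.4977 = 29.85°.

29.8°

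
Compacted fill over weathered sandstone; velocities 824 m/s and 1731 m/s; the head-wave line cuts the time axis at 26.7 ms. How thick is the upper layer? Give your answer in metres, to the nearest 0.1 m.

12.5 m

h = tᵢ·V₁·V₂ / (2·√(V₂²−V₁²)).
√(V₂²−V₁²) = √(1731² − 824²) = 1522.3 m/s.
h = 0.0267 s × 824 × 1731 / (2 × 1522.3) = 12.51 m.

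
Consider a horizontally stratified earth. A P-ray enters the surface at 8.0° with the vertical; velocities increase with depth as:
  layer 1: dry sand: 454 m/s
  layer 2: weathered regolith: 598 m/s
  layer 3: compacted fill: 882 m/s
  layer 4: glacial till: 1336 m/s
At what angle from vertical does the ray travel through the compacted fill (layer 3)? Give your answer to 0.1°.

15.7°

Ray parameter p = sin 8.0° / 454 = 3.0655e-04 s/m.
sin θ_3 = p·V_3 = 3.0655e-04 × 882 = 0.2704.
θ_3 = 15.69° from the vertical.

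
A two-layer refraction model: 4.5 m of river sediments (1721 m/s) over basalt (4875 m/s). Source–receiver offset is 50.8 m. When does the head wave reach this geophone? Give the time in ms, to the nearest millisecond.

15 ms

t = x/V₂ + 2h·√(V₂²−V₁²)/(V₁V₂).
√(V₂²−V₁²) = √(4875²−1721²) = 4561.1 m/s; delay term = 2·4.5·4561.1/(1721·4875) = 0.00489 s.
t = 50.8/4875 + 0.00489 = 0.01531 s.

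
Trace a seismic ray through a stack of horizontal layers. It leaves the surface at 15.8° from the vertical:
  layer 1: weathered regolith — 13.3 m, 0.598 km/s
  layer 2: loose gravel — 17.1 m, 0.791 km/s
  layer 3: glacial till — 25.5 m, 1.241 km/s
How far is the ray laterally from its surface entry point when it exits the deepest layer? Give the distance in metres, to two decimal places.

27.83 m

p = sin θ₁/V₁ = sin 15.8°/0.598 = 4.5532e-01 s/km is conserved through the stack.
Layer 1: θ = 15.80°; offset = 13.3·tan 15.80° = 3.7635 m.
Layer 2: sin θ = p·0.791 = 0.3602 → θ = 21.11°; offset = 17.1·tan 21.11° = 6.6017 m.
Layer 3: sin θ = p·1.241 = 0.5650 → θ = 34.41°; offset = 25.5·tan 34.41° = 17.4640 m.
Total horizontal offset = 27.8292 m.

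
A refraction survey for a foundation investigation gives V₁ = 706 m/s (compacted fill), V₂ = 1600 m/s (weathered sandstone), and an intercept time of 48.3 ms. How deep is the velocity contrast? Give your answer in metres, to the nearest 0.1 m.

19.0 m

h = tᵢ·V₁·V₂ / (2·√(V₂²−V₁²)).
√(V₂²−V₁²) = √(1600² − 706²) = 1435.8 m/s.
h = 0.0483 s × 706 × 1600 / (2 × 1435.8) = 19.00 m.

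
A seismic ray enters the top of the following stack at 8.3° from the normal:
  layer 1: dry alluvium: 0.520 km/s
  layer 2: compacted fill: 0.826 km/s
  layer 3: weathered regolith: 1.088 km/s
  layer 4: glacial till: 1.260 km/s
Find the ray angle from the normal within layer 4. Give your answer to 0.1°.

20.5°

Ray parameter p = sin 8.3° / 0.520 = 2.7761e-01 s/km.
sin θ_4 = p·V_4 = 2.7761e-01 × 1.260 = 0.3498.
θ_4 = arcsin 0.3498 = 20.47°.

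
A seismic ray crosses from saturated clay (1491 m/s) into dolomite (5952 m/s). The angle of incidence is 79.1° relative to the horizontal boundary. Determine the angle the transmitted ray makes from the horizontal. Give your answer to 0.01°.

40.99°

Angle from the normal: 90° − 79.1° = 10.9°.
Snell's law: sin θ₂ = (V₂/V₁)·sin θ₁ = (5952/1491)·sin 10.9° = 0.7549.
θ₂ = sin⁻¹(0.7549) = 49.01° (from vertical).
From the interface: 90° − 49.01° = 40.99°.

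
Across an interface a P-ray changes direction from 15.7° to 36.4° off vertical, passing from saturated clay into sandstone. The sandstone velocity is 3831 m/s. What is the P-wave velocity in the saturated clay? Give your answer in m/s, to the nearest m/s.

1747 m/s

Snell's law: sin 15.7°/V₁ = sin 36.4°/V₂.
V₁ = V₂·sin 15.7°/sin 36.4° = 3831 × 0.4560 = 1746.95 m/s.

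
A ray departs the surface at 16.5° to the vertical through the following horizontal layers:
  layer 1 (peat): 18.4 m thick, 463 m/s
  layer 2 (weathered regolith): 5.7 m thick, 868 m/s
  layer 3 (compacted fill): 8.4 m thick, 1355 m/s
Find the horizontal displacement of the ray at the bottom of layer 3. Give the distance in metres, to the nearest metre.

p = sin θ₁/V₁ = sin 16.5°/463 = 6.1342e-04 s/m is conserved through the stack.
Layer 1: θ = 16.50°; offset = 18.4·tan 16.50° = 5.450 m.
Layer 2: sin θ = p·868 = 0.5325 → θ = 32.17°; offset = 5.7·tan 32.17° = 3.585 m.
Layer 3: sin θ = p·1355 = 0.8312 → θ = 56.22°; offset = 8.4·tan 56.22° = 12.558 m.
Summing the layer offsets gives 21.594 m.

22 m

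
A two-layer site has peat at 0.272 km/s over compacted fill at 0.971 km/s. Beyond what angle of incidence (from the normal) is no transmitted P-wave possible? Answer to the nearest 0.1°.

Critical incidence: sin θ_c = V₁/V₂ = 0.272/0.971 = 0.2801.
θ_c = arcsin 0.2801 = 16.27°.

16.3°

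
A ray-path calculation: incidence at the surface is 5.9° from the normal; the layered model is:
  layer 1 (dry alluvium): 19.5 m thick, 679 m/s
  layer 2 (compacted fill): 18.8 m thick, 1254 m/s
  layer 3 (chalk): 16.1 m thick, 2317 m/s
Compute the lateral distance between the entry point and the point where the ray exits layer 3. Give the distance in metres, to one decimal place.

11.7 m

p = sin θ₁/V₁ = sin 5.9°/679 = 1.5139e-04 s/m is conserved through the stack.
Layer 1: θ = 5.90°; offset = 19.5·tan 5.90° = 2.015 m.
Layer 2: sin θ = p·1254 = 0.1898 → θ = 10.94°; offset = 18.8·tan 10.94° = 3.635 m.
Layer 3: sin θ = p·2317 = 0.3508 → θ = 20.53°; offset = 16.1·tan 20.53° = 6.030 m.
Summing the layer offsets gives 11.681 m.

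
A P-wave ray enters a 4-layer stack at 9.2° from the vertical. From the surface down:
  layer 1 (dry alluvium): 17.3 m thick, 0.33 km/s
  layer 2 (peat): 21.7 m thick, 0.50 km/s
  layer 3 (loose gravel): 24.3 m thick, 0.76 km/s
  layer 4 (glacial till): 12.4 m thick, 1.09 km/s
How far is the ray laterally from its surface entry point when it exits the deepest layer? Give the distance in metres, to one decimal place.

25.6 m

Apply Snell's law at each interface; in layer i the horizontal offset is hᵢ·tan θᵢ.
Layer 1: θ = 9.20°; offset = 17.3·tan 9.20° = 2.802 m.
Layer 2: sin θ = 0.50·sin 9.2°/0.33 = 0.2422, θ = 14.02°; offset = 21.7·tan 14.02° = 5.418 m.
Layer 3: sin θ = 0.76·sin 9.2°/0.33 = 0.3682, θ = 21.61°; offset = 24.3·tan 21.61° = 9.624 m.
Layer 4: sin θ = 1.09·sin 9.2°/0.33 = 0.5281, θ = 31.88°; offset = 12.4·tan 31.88° = 7.711 m.
Total horizontal offset = 25.555 m.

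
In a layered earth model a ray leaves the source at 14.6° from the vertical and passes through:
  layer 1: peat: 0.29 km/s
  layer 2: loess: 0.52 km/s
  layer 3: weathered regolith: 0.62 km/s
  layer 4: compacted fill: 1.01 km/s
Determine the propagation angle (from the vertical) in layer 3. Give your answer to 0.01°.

32.61°

Ray parameter p = sin 14.6° / 0.29 = 8.6920e-01 s/km.
sin θ_3 = p·V_3 = 8.6920e-01 × 0.62 = 0.5389.
θ_3 = arcsin 0.5389 = 32.61°.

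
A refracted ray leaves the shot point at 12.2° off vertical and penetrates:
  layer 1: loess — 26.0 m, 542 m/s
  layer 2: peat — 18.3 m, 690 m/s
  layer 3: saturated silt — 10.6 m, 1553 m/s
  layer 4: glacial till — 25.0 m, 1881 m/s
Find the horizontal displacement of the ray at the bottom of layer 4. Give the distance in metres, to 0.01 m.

45.77 m

Apply Snell's law at each interface; in layer i the horizontal offset is hᵢ·tan θᵢ.
Layer 1: θ = 12.20°; offset = 26.0·tan 12.20° = 5.6214 m.
Layer 2: sin θ = 690·sin 12.2°/542 = 0.2690, θ = 15.61°; offset = 18.3·tan 15.61° = 5.1117 m.
Layer 3: sin θ = 1553·sin 12.2°/542 = 0.6055, θ = 37.27°; offset = 10.6·tan 37.27° = 8.0650 m.
Layer 4: sin θ = 1881·sin 12.2°/542 = 0.7334, θ = 47.17°; offset = 25.0·tan 47.17° = 26.9711 m.
Summing the layer offsets gives 45.7693 m.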